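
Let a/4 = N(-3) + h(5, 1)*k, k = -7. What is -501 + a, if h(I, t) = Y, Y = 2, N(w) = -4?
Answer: -573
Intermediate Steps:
h(I, t) = 2
a = -72 (a = 4*(-4 + 2*(-7)) = 4*(-4 - 14) = 4*(-18) = -72)
-501 + a = -501 - 72 = -573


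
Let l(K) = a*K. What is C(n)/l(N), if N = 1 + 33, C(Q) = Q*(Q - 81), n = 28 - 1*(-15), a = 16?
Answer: -817/272 ≈ -3.0037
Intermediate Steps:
n = 43 (n = 28 + 15 = 43)
C(Q) = Q*(-81 + Q)
N = 34
l(K) = 16*K
C(n)/l(N) = (43*(-81 + 43))/((16*34)) = (43*(-38))/544 = -1634*1/544 = -817/272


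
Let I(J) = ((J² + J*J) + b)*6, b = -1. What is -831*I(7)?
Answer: -483642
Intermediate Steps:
I(J) = -6 + 12*J² (I(J) = ((J² + J*J) - 1)*6 = ((J² + J²) - 1)*6 = (2*J² - 1)*6 = (-1 + 2*J²)*6 = -6 + 12*J²)
-831*I(7) = -831*(-6 + 12*7²) = -831*(-6 + 12*49) = -831*(-6 + 588) = -831*582 = -483642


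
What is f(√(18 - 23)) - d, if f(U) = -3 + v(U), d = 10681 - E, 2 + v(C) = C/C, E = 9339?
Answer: -1346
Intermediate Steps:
v(C) = -1 (v(C) = -2 + C/C = -2 + 1 = -1)
d = 1342 (d = 10681 - 1*9339 = 10681 - 9339 = 1342)
f(U) = -4 (f(U) = -3 - 1 = -4)
f(√(18 - 23)) - d = -4 - 1*1342 = -4 - 1342 = -1346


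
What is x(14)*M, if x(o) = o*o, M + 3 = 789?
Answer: 154056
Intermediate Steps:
M = 786 (M = -3 + 789 = 786)
x(o) = o²
x(14)*M = 14²*786 = 196*786 = 154056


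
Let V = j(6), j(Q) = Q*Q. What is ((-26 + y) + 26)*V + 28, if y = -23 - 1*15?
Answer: -1340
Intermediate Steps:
j(Q) = Q²
V = 36 (V = 6² = 36)
y = -38 (y = -23 - 15 = -38)
((-26 + y) + 26)*V + 28 = ((-26 - 38) + 26)*36 + 28 = (-64 + 26)*36 + 28 = -38*36 + 28 = -1368 + 28 = -1340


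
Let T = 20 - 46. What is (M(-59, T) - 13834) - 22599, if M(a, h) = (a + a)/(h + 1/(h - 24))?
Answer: -47393433/1301 ≈ -36428.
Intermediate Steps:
T = -26
M(a, h) = 2*a/(h + 1/(-24 + h)) (M(a, h) = (2*a)/(h + 1/(-24 + h)) = 2*a/(h + 1/(-24 + h)))
(M(-59, T) - 13834) - 22599 = (2*(-59)*(-24 - 26)/(1 + (-26)² - 24*(-26)) - 13834) - 22599 = (2*(-59)*(-50)/(1 + 676 + 624) - 13834) - 22599 = (2*(-59)*(-50)/1301 - 13834) - 22599 = (2*(-59)*(1/1301)*(-50) - 13834) - 22599 = (5900/1301 - 13834) - 22599 = -17992134/1301 - 22599 = -47393433/1301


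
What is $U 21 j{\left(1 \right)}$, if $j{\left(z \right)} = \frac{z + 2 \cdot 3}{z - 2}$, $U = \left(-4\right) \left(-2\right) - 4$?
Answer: $-588$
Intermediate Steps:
$U = 4$ ($U = 8 - 4 = 4$)
$j{\left(z \right)} = \frac{6 + z}{-2 + z}$ ($j{\left(z \right)} = \frac{z + 6}{-2 + z} = \frac{6 + z}{-2 + z}$)
$U 21 j{\left(1 \right)} = 4 \cdot 21 \frac{6 + 1}{-2 + 1} = 84 \frac{1}{-1} \cdot 7 = 84 \left(\left(-1\right) 7\right) = 84 \left(-7\right) = -588$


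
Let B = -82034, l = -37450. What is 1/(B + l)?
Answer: -1/119484 ≈ -8.3693e-6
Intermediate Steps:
1/(B + l) = 1/(-82034 - 37450) = 1/(-119484) = -1/119484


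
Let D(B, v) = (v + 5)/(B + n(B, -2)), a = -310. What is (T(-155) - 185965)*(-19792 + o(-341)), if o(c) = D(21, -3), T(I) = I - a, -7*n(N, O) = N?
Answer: 33097777870/9 ≈ 3.6775e+9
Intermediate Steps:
n(N, O) = -N/7
T(I) = 310 + I (T(I) = I - 1*(-310) = I + 310 = 310 + I)
D(B, v) = 7*(5 + v)/(6*B) (D(B, v) = (v + 5)/(B - B/7) = (5 + v)/((6*B/7)) = (5 + v)*(7/(6*B)) = 7*(5 + v)/(6*B))
o(c) = ⅑ (o(c) = (7/6)*(5 - 3)/21 = (7/6)*(1/21)*2 = ⅑)
(T(-155) - 185965)*(-19792 + o(-341)) = ((310 - 155) - 185965)*(-19792 + ⅑) = (155 - 185965)*(-178127/9) = -185810*(-178127/9) = 33097777870/9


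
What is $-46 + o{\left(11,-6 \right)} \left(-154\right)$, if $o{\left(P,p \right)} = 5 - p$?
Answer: $-1740$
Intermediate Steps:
$-46 + o{\left(11,-6 \right)} \left(-154\right) = -46 + \left(5 - -6\right) \left(-154\right) = -46 + \left(5 + 6\right) \left(-154\right) = -46 + 11 \left(-154\right) = -46 - 1694 = -1740$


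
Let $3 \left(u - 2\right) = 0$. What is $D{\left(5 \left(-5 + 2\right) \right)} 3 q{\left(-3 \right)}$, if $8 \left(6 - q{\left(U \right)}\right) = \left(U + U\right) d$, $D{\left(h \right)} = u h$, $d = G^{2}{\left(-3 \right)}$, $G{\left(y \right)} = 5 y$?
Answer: $- \frac{31455}{2} \approx -15728.0$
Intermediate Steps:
$u = 2$ ($u = 2 + \frac{1}{3} \cdot 0 = 2 + 0 = 2$)
$d = 225$ ($d = \left(5 \left(-3\right)\right)^{2} = \left(-15\right)^{2} = 225$)
$D{\left(h \right)} = 2 h$
$q{\left(U \right)} = 6 - \frac{225 U}{4}$ ($q{\left(U \right)} = 6 - \frac{\left(U + U\right) 225}{8} = 6 - \frac{2 U 225}{8} = 6 - \frac{450 U}{8} = 6 - \frac{225 U}{4}$)
$D{\left(5 \left(-5 + 2\right) \right)} 3 q{\left(-3 \right)} = 2 \cdot 5 \left(-5 + 2\right) 3 \left(6 - - \frac{675}{4}\right) = 2 \cdot 5 \left(-3\right) 3 \left(6 + \frac{675}{4}\right) = 2 \left(-15\right) 3 \cdot \frac{699}{4} = \left(-30\right) 3 \cdot \frac{699}{4} = \left(-90\right) \frac{699}{4} = - \frac{31455}{2}$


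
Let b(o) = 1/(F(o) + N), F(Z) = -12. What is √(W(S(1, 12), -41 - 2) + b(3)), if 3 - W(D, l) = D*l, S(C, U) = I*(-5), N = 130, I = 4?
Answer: 5*I*√477310/118 ≈ 29.274*I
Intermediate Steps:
S(C, U) = -20 (S(C, U) = 4*(-5) = -20)
b(o) = 1/118 (b(o) = 1/(-12 + 130) = 1/118)
W(D, l) = 3 - D*l
√(W(S(1, 12), -41 - 2) + b(3)) = √((3 - 1*(-20)*(-41 - 2)) + 1/118) = √((3 - 1*(-20)*(-43)) + 1/118) = √((3 - 860) + 1/118) = √(-857 + 1/118) = √(-101125/118) = 5*I*√477310/118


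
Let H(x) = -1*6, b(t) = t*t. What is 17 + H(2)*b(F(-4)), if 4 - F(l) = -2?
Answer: -199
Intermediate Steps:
F(l) = 6 (F(l) = 4 - 1*(-2) = 4 + 2 = 6)
b(t) = t²
H(x) = -6
17 + H(2)*b(F(-4)) = 17 - 6*6² = 17 - 6*36 = 17 - 216 = -199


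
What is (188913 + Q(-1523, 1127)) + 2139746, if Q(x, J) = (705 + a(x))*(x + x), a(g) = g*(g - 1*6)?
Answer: -7092938453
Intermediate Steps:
a(g) = g*(-6 + g) (a(g) = g*(g - 6) = g*(-6 + g))
Q(x, J) = 2*x*(705 + x*(-6 + x)) (Q(x, J) = (705 + x*(-6 + x))*(x + x) = (705 + x*(-6 + x))*(2*x) = 2*x*(705 + x*(-6 + x)))
(188913 + Q(-1523, 1127)) + 2139746 = (188913 + 2*(-1523)*(705 - 1523*(-6 - 1523))) + 2139746 = (188913 + 2*(-1523)*(705 - 1523*(-1529))) + 2139746 = (188913 + 2*(-1523)*(705 + 2328667)) + 2139746 = (188913 + 2*(-1523)*2329372) + 2139746 = (188913 - 7095267112) + 2139746 = -7095078199 + 2139746 = -7092938453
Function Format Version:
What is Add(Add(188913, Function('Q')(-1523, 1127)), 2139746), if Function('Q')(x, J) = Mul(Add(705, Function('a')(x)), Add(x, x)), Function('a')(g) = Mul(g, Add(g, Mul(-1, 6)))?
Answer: -7092938453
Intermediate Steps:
Function('a')(g) = Mul(g, Add(-6, g)) (Function('a')(g) = Mul(g, Add(g, -6)) = Mul(g, Add(-6, g)))
Function('Q')(x, J) = Mul(2, x, Add(705, Mul(x, Add(-6, x)))) (Function('Q')(x, J) = Mul(Add(705, Mul(x, Add(-6, x))), Add(x, x)) = Mul(Add(705, Mul(x, Add(-6, x))), Mul(2, x)) = Mul(2, x, Add(705, Mul(x, Add(-6, x)))))
Add(Add(188913, Function('Q')(-1523, 1127)), 2139746) = Add(Add(188913, Mul(2, -1523, Add(705, Mul(-1523, Add(-6, -1523))))), 2139746) = Add(Add(188913, Mul(2, -1523, Add(705, Mul(-1523, -1529)))), 2139746) = Add(Add(188913, Mul(2, -1523, Add(705, 2328667))), 2139746) = Add(Add(188913, Mul(2, -1523, 2329372)), 2139746) = Add(Add(188913, -7095267112), 2139746) = Add(-7095078199, 2139746) = -7092938453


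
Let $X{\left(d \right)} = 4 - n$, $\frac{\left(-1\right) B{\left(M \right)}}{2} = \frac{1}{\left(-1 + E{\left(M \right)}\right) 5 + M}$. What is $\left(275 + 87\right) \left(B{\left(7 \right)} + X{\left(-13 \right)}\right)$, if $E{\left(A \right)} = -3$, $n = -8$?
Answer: $\frac{57196}{13} \approx 4399.7$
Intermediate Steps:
$B{\left(M \right)} = - \frac{2}{-20 + M}$ ($B{\left(M \right)} = - \frac{2}{\left(-1 - 3\right) 5 + M} = - \frac{2}{\left(-4\right) 5 + M} = - \frac{2}{-20 + M}$)
$X{\left(d \right)} = 12$ ($X{\left(d \right)} = 4 - -8 = 4 + 8 = 12$)
$\left(275 + 87\right) \left(B{\left(7 \right)} + X{\left(-13 \right)}\right) = \left(275 + 87\right) \left(- \frac{2}{-20 + 7} + 12\right) = 362 \left(- \frac{2}{-13} + 12\right) = 362 \left(\left(-2\right) \left(- \frac{1}{13}\right) + 12\right) = 362 \left(\frac{2}{13} + 12\right) = 362 \cdot \frac{158}{13} = \frac{57196}{13}$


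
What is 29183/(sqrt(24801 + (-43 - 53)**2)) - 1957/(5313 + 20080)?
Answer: -1957/25393 + 29183*sqrt(34017)/34017 ≈ 158.15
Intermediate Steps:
29183/(sqrt(24801 + (-43 - 53)**2)) - 1957/(5313 + 20080) = 29183/(sqrt(24801 + (-96)**2)) - 1957/25393 = 29183/(sqrt(24801 + 9216)) - 1957*1/25393 = 29183/(sqrt(34017)) - 1957/25393 = 29183*(sqrt(34017)/34017) - 1957/25393 = 29183*sqrt(34017)/34017 - 1957/25393 = -1957/25393 + 29183*sqrt(34017)/34017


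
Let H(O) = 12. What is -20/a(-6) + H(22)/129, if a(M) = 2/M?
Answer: 2584/43 ≈ 60.093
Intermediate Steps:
-20/a(-6) + H(22)/129 = -20/(2/(-6)) + 12/129 = -20/(2*(-1/6)) + 12*(1/129) = -20/(-1/3) + 4/43 = -20*(-3) + 4/43 = 60 + 4/43 = 2584/43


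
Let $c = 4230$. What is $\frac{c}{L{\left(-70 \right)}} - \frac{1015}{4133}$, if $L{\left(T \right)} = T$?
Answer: $- \frac{1755364}{28931} \approx -60.674$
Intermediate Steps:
$\frac{c}{L{\left(-70 \right)}} - \frac{1015}{4133} = \frac{4230}{-70} - \frac{1015}{4133} = 4230 \left(- \frac{1}{70}\right) - \frac{1015}{4133} = - \frac{423}{7} - \frac{1015}{4133} = - \frac{1755364}{28931}$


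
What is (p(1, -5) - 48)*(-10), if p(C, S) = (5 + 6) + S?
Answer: 420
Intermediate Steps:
p(C, S) = 11 + S
(p(1, -5) - 48)*(-10) = ((11 - 5) - 48)*(-10) = (6 - 48)*(-10) = -42*(-10) = 420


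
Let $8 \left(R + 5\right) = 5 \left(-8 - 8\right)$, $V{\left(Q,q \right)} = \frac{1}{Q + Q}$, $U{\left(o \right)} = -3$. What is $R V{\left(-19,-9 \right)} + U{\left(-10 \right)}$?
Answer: $- \frac{99}{38} \approx -2.6053$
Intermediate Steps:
$V{\left(Q,q \right)} = \frac{1}{2 Q}$
$R = -15$ ($R = -5 + \frac{5 \left(-8 - 8\right)}{8} = -5 + \frac{5 \left(-16\right)}{8} = -5 + \frac{1}{8} \left(-80\right) = -5 - 10 = -15$)
$R V{\left(-19,-9 \right)} + U{\left(-10 \right)} = - 15 \frac{1}{2 \left(-19\right)} - 3 = - 15 \cdot \frac{1}{2} \left(- \frac{1}{19}\right) - 3 = \left(-15\right) \left(- \frac{1}{38}\right) - 3 = \frac{15}{38} - 3 = - \frac{99}{38}$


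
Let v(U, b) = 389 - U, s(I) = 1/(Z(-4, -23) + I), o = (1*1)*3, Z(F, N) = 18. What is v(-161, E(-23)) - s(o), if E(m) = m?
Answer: 11549/21 ≈ 549.95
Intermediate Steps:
o = 3 (o = 1*3 = 3)
s(I) = 1/(18 + I)
v(-161, E(-23)) - s(o) = (389 - 1*(-161)) - 1/(18 + 3) = (389 + 161) - 1/21 = 550 - 1*1/21 = 550 - 1/21 = 11549/21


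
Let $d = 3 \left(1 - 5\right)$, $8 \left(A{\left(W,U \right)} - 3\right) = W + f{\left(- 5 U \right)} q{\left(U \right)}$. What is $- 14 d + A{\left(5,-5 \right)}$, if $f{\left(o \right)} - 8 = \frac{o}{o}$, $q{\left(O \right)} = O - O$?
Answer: $\frac{1373}{8} \approx 171.63$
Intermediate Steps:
$q{\left(O \right)} = 0$
$f{\left(o \right)} = 9$ ($f{\left(o \right)} = 8 + \frac{o}{o} = 8 + 1 = 9$)
$A{\left(W,U \right)} = 3 + \frac{W}{8}$ ($A{\left(W,U \right)} = 3 + \frac{W + 9 \cdot 0}{8} = 3 + \frac{W + 0}{8} = 3 + \frac{W}{8}$)
$d = -12$ ($d = 3 \left(1 - 5\right) = 3 \left(-4\right) = -12$)
$- 14 d + A{\left(5,-5 \right)} = \left(-14\right) \left(-12\right) + \left(3 + \frac{1}{8} \cdot 5\right) = 168 + \left(3 + \frac{5}{8}\right) = 168 + \frac{29}{8} = \frac{1373}{8}$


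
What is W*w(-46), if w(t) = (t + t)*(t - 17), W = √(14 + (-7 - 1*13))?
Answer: 5796*I*√6 ≈ 14197.0*I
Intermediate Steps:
W = I*√6 (W = √(14 + (-7 - 13)) = √(14 - 20) = √(-6) = I*√6 ≈ 2.4495*I)
w(t) = 2*t*(-17 + t) (w(t) = (2*t)*(-17 + t) = 2*t*(-17 + t))
W*w(-46) = (I*√6)*(2*(-46)*(-17 - 46)) = (I*√6)*(2*(-46)*(-63)) = (I*√6)*5796 = 5796*I*√6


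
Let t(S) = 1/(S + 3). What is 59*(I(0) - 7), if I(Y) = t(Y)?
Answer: -1180/3 ≈ -393.33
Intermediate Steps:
t(S) = 1/(3 + S)
I(Y) = 1/(3 + Y)
59*(I(0) - 7) = 59*(1/(3 + 0) - 7) = 59*(1/3 - 7) = 59*(-20/3) = -1180/3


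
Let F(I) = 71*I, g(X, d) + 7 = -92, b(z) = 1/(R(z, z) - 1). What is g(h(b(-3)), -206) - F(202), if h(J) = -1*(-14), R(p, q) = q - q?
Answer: -14441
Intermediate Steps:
R(p, q) = 0
b(z) = -1 (b(z) = 1/(0 - 1) = 1/(-1) = -1)
h(J) = 14
g(X, d) = -99 (g(X, d) = -7 - 92 = -99)
g(h(b(-3)), -206) - F(202) = -99 - 71*202 = -99 - 1*14342 = -99 - 14342 = -14441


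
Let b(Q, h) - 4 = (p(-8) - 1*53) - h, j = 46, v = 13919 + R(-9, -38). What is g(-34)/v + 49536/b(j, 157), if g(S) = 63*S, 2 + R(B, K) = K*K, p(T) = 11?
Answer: -253780062/998465 ≈ -254.17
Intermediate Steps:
R(B, K) = -2 + K**2 (R(B, K) = -2 + K*K = -2 + K**2)
v = 15361 (v = 13919 + (-2 + (-38)**2) = 13919 + (-2 + 1444) = 13919 + 1442 = 15361)
b(Q, h) = -38 - h (b(Q, h) = 4 + ((11 - 1*53) - h) = 4 + ((11 - 53) - h) = 4 + (-42 - h) = -38 - h)
g(-34)/v + 49536/b(j, 157) = (63*(-34))/15361 + 49536/(-38 - 1*157) = -2142*1/15361 + 49536/(-38 - 157) = -2142/15361 + 49536/(-195) = -2142/15361 + 49536*(-1/195) = -2142/15361 - 16512/65 = -253780062/998465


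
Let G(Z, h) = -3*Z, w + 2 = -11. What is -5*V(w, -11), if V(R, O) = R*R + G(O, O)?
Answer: -1010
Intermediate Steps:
w = -13 (w = -2 - 11 = -13)
V(R, O) = R² - 3*O (V(R, O) = R*R - 3*O = R² - 3*O)
-5*V(w, -11) = -5*((-13)² - 3*(-11)) = -5*(169 + 33) = -5*202 = -1010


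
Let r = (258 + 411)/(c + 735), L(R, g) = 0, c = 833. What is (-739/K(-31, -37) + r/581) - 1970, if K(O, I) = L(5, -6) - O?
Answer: -56308472733/28241248 ≈ -1993.8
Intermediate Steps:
r = 669/1568 (r = (258 + 411)/(833 + 735) = 669/1568 ≈ 0.42666)
K(O, I) = -O (K(O, I) = 0 - O = -O)
(-739/K(-31, -37) + r/581) - 1970 = (-739/((-1*(-31))) + (669/1568)/581) - 1970 = (-739/31 + (669/1568)*(1/581)) - 1970 = (-739*1/31 + 669/911008) - 1970 = (-739/31 + 669/911008) - 1970 = -673214173/28241248 - 1970 = -56308472733/28241248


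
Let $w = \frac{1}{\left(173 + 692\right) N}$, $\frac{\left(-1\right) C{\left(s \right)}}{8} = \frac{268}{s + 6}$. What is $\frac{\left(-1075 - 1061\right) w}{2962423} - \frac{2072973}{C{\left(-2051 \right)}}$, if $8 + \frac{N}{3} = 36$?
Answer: $- \frac{76041062454170009657}{38457938392160} \approx -1.9773 \cdot 10^{6}$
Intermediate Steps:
$N = 84$ ($N = -24 + 3 \cdot 36 = -24 + 108 = 84$)
$C{\left(s \right)} = - \frac{2144}{6 + s}$ ($C{\left(s \right)} = - 8 \frac{268}{s + 6} = - 8 \frac{268}{6 + s} = - \frac{2144}{6 + s}$)
$w = \frac{1}{72660}$ ($w = \frac{1}{\left(173 + 692\right) 84} = \frac{1}{865} \cdot \frac{1}{84} = \frac{1}{72660} \approx 1.3763 \cdot 10^{-5}$)
$\frac{\left(-1075 - 1061\right) w}{2962423} - \frac{2072973}{C{\left(-2051 \right)}} = \frac{\left(-1075 - 1061\right) \frac{1}{72660}}{2962423} - \frac{2072973}{\left(-2144\right) \frac{1}{6 - 2051}} = \left(-2136\right) \frac{1}{72660} \cdot \frac{1}{2962423} - \frac{2072973}{\left(-2144\right) \frac{1}{-2045}} = \left(- \frac{178}{6055}\right) \frac{1}{2962423} - \frac{2072973}{\left(-2144\right) \left(- \frac{1}{2045}\right)} = - \frac{178}{17937471265} - \frac{2072973}{\frac{2144}{2045}} = - \frac{178}{17937471265} - \frac{4239229785}{2144} = - \frac{76041062454170009657}{38457938392160}$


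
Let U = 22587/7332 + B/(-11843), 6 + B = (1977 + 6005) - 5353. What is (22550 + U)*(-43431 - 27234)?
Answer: -3548342630346675/2226484 ≈ -1.5937e+9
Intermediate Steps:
B = 2623 (B = -6 + ((1977 + 6005) - 5353) = -6 + (7982 - 5353) = -6 + 2629 = 2623)
U = 6365795/2226484 (U = 22587/7332 + 2623/(-11843) = 22587*(1/7332) + 2623*(-1/11843) = 7529/2444 - 2623/11843 = 6365795/2226484 ≈ 2.8591)
(22550 + U)*(-43431 - 27234) = (22550 + 6365795/2226484)*(-43431 - 27234) = (50213579995/2226484)*(-70665) = -3548342630346675/2226484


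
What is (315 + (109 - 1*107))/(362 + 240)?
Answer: 317/602 ≈ 0.52658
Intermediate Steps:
(315 + (109 - 1*107))/(362 + 240) = (315 + (109 - 107))/602 = (315 + 2)*(1/602) = 317*(1/602) = 317/602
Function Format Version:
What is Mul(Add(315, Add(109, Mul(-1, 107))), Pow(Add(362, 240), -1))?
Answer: Rational(317, 602) ≈ 0.52658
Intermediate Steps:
Mul(Add(315, Add(109, Mul(-1, 107))), Pow(Add(362, 240), -1)) = Mul(Add(315, Add(109, -107)), Pow(602, -1)) = Mul(Add(315, 2), Rational(1, 602)) = Mul(317, Rational(1, 602)) = Rational(317, 602)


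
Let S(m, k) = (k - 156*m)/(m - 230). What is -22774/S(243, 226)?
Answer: 148031/18841 ≈ 7.8569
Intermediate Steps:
S(m, k) = (k - 156*m)/(-230 + m)
-22774/S(243, 226) = -22774*(-230 + 243)/(226 - 156*243) = -22774*13/(226 - 37908) = -22774/((1/13)*(-37682)) = -22774/(-37682/13) = -22774*(-13/37682) = 148031/18841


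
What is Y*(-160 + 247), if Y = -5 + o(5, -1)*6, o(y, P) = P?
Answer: -957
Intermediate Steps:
Y = -11 (Y = -5 - 1*6 = -5 - 6 = -11)
Y*(-160 + 247) = -11*(-160 + 247) = -11*87 = -957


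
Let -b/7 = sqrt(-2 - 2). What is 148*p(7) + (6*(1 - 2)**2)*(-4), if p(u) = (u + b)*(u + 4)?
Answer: 11372 - 22792*I ≈ 11372.0 - 22792.0*I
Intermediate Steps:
b = -14*I (b = -7*sqrt(-2 - 2) = -14*I ≈ -14.0*I)
p(u) = (4 + u)*(u - 14*I) (p(u) = (u - 14*I)*(u + 4) = (u - 14*I)*(4 + u) = (4 + u)*(u - 14*I))
148*p(7) + (6*(1 - 2)**2)*(-4) = 148*(7**2 - 56*I + 7*(4 - 14*I)) + (6*(1 - 2)**2)*(-4) = 148*(49 - 56*I + (28 - 98*I)) + (6*(-1)**2)*(-4) = 148*(77 - 154*I) + (6*1)*(-4) = (11396 - 22792*I) + 6*(-4) = (11396 - 22792*I) - 24 = 11372 - 22792*I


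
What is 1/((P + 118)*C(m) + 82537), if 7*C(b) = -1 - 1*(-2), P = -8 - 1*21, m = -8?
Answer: 7/577848 ≈ 1.2114e-5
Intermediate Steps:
P = -29 (P = -8 - 21 = -29)
C(b) = ⅐ (C(b) = (-1 - 1*(-2))/7 = (-1 + 2)/7 = (⅐)*1 = ⅐)
1/((P + 118)*C(m) + 82537) = 1/((-29 + 118)*(⅐) + 82537) = 1/(89*(⅐) + 82537) = 1/(89/7 + 82537) = 1/(577848/7) = 7/577848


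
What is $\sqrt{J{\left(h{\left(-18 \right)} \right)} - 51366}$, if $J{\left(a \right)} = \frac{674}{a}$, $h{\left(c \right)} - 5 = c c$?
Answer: $\frac{2 i \sqrt{1389921365}}{329} \approx 226.64 i$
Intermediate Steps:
$h{\left(c \right)} = 5 + c^{2}$ ($h{\left(c \right)} = 5 + c c = 5 + c^{2}$)
$\sqrt{J{\left(h{\left(-18 \right)} \right)} - 51366} = \sqrt{\frac{674}{5 + \left(-18\right)^{2}} - 51366} = \sqrt{\frac{674}{5 + 324} - 51366} = \sqrt{\frac{674}{329} - 51366} = \sqrt{- \frac{16898740}{329}} = \frac{2 i \sqrt{1389921365}}{329}$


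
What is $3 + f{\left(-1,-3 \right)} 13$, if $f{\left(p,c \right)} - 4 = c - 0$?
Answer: $16$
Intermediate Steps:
$f{\left(p,c \right)} = 4 + c$ ($f{\left(p,c \right)} = 4 + \left(c - 0\right) = 4 + \left(c + 0\right) = 4 + c$)
$3 + f{\left(-1,-3 \right)} 13 = 3 + \left(4 - 3\right) 13 = 3 + 1 \cdot 13 = 3 + 13 = 16$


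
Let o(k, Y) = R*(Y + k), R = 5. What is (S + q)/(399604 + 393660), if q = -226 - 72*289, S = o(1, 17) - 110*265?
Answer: -25047/396632 ≈ -0.063149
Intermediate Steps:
o(k, Y) = 5*Y + 5*k (o(k, Y) = 5*(Y + k) = 5*Y + 5*k)
S = -29060 (S = (5*17 + 5*1) - 110*265 = (85 + 5) - 29150 = 90 - 29150 = -29060)
q = -21034 (q = -226 - 20808 = -21034)
(S + q)/(399604 + 393660) = (-29060 - 21034)/(399604 + 393660) = -50094/793264 = -50094*1/793264 = -25047/396632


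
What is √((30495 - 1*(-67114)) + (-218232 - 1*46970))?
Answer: I*√167593 ≈ 409.38*I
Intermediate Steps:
√((30495 - 1*(-67114)) + (-218232 - 1*46970)) = √((30495 + 67114) + (-218232 - 46970)) = √(97609 - 265202) = √(-167593) = I*√167593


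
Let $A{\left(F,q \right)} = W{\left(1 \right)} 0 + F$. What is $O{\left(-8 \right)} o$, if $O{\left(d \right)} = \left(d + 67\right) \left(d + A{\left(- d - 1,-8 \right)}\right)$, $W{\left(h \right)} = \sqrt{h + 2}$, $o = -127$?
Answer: $7493$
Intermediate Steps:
$W{\left(h \right)} = \sqrt{2 + h}$
$A{\left(F,q \right)} = F$ ($A{\left(F,q \right)} = \sqrt{2 + 1} \cdot 0 + F = \sqrt{3} \cdot 0 + F = 0 + F = F$)
$O{\left(d \right)} = -67 - d$ ($O{\left(d \right)} = \left(d + 67\right) \left(d - \left(1 + d\right)\right) = \left(67 + d\right) \left(d - \left(1 + d\right)\right) = \left(67 + d\right) \left(-1\right) = -67 - d$)
$O{\left(-8 \right)} o = \left(-67 - -8\right) \left(-127\right) = \left(-67 + 8\right) \left(-127\right) = \left(-59\right) \left(-127\right) = 7493$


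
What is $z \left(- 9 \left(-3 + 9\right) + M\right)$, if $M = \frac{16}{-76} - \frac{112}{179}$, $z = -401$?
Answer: $\frac{74785698}{3401} \approx 21989.0$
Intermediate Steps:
$M = - \frac{2844}{3401}$ ($M = 16 \left(- \frac{1}{76}\right) - \frac{112}{179} = - \frac{4}{19} - \frac{112}{179} = - \frac{2844}{3401} \approx -0.83622$)
$z \left(- 9 \left(-3 + 9\right) + M\right) = - 401 \left(- 9 \left(-3 + 9\right) - \frac{2844}{3401}\right) = - 401 \left(\left(-9\right) 6 - \frac{2844}{3401}\right) = - 401 \left(-54 - \frac{2844}{3401}\right) = \left(-401\right) \left(- \frac{186498}{3401}\right) = \frac{74785698}{3401}$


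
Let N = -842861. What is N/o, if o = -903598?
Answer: 842861/903598 ≈ 0.93278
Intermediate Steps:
N/o = -842861/(-903598) = -842861*(-1/903598) = 842861/903598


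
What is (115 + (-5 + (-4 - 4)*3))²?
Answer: 7396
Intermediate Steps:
(115 + (-5 + (-4 - 4)*3))² = (115 + (-5 - 8*3))² = (115 + (-5 - 24))² = (115 - 29)² = 86² = 7396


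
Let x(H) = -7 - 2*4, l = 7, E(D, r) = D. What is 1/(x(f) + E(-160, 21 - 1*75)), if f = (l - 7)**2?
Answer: -1/175 ≈ -0.0057143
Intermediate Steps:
f = 0 (f = (7 - 7)**2 = 0**2 = 0)
x(H) = -15 (x(H) = -7 - 8 = -15)
1/(x(f) + E(-160, 21 - 1*75)) = 1/(-15 - 160) = 1/(-175) = -1/175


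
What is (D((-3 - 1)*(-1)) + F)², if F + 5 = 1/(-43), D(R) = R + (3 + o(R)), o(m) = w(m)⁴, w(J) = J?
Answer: 123054649/1849 ≈ 66552.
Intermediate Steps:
o(m) = m⁴
D(R) = 3 + R + R⁴ (D(R) = R + (3 + R⁴) = 3 + R + R⁴)
F = -216/43 (F = -5 + 1/(-43) = -5 - 1/43 = -216/43 ≈ -5.0233)
(D((-3 - 1)*(-1)) + F)² = ((3 + (-3 - 1)*(-1) + ((-3 - 1)*(-1))⁴) - 216/43)² = ((3 - 4*(-1) + (-4*(-1))⁴) - 216/43)² = ((3 + 4 + 4⁴) - 216/43)² = ((3 + 4 + 256) - 216/43)² = (263 - 216/43)² = (11093/43)² = 123054649/1849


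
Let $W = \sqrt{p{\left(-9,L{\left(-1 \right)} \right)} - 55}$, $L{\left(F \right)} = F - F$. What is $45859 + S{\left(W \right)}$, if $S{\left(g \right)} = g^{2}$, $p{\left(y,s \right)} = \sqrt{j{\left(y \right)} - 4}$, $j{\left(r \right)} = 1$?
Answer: $45804 + i \sqrt{3} \approx 45804.0 + 1.732 i$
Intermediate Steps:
$L{\left(F \right)} = 0$
$p{\left(y,s \right)} = i \sqrt{3}$ ($p{\left(y,s \right)} = \sqrt{1 - 4} = \sqrt{-3} = i \sqrt{3}$)
$W = \sqrt{-55 + i \sqrt{3}}$ ($W = \sqrt{i \sqrt{3} - 55} = \sqrt{-55 + i \sqrt{3}} \approx 0.1168 + 7.4171 i$)
$45859 + S{\left(W \right)} = 45859 + \left(\sqrt{-55 + i \sqrt{3}}\right)^{2} = 45859 - \left(55 - i \sqrt{3}\right) = 45804 + i \sqrt{3}$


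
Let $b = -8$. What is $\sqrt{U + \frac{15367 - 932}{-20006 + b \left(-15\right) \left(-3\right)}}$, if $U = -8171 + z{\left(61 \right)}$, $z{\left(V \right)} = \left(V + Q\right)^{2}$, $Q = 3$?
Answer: $\frac{i \sqrt{1690497853910}}{20366} \approx 63.841 i$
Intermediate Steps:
$z{\left(V \right)} = \left(3 + V\right)^{2}$ ($z{\left(V \right)} = \left(V + 3\right)^{2} = \left(3 + V\right)^{2}$)
$U = -4075$ ($U = -8171 + \left(3 + 61\right)^{2} = -8171 + 64^{2} = -8171 + 4096 = -4075$)
$\sqrt{U + \frac{15367 - 932}{-20006 + b \left(-15\right) \left(-3\right)}} = \sqrt{-4075 + \frac{15367 - 932}{-20006 + \left(-8\right) \left(-15\right) \left(-3\right)}} = \sqrt{-4075 + \frac{14435}{-20006 + 120 \left(-3\right)}} = \sqrt{-4075 + \frac{14435}{-20006 - 360}} = \sqrt{-4075 + \frac{14435}{-20366}} = \sqrt{-4075 + 14435 \left(- \frac{1}{20366}\right)} = \sqrt{-4075 - \frac{14435}{20366}} = \sqrt{- \frac{83005885}{20366}} = \frac{i \sqrt{1690497853910}}{20366}$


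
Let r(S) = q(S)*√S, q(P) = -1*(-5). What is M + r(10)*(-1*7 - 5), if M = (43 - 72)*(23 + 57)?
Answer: -2320 - 60*√10 ≈ -2509.7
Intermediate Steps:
q(P) = 5
r(S) = 5*√S
M = -2320 (M = -29*80 = -2320)
M + r(10)*(-1*7 - 5) = -2320 + (5*√10)*(-1*7 - 5) = -2320 + (5*√10)*(-7 - 5) = -2320 + (5*√10)*(-12) = -2320 - 60*√10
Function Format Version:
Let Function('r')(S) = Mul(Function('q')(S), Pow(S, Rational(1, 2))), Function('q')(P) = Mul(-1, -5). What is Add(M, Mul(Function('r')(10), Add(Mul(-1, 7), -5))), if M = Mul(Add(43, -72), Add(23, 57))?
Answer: Add(-2320, Mul(-60, Pow(10, Rational(1, 2)))) ≈ -2509.7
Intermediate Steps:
Function('q')(P) = 5
Function('r')(S) = Mul(5, Pow(S, Rational(1, 2)))
M = -2320 (M = Mul(-29, 80) = -2320)
Add(M, Mul(Function('r')(10), Add(Mul(-1, 7), -5))) = Add(-2320, Mul(Mul(5, Pow(10, Rational(1, 2))), Add(Mul(-1, 7), -5))) = Add(-2320, Mul(Mul(5, Pow(10, Rational(1, 2))), Add(-7, -5))) = Add(-2320, Mul(Mul(5, Pow(10, Rational(1, 2))), -12)) = Add(-2320, Mul(-60, Pow(10, Rational(1, 2))))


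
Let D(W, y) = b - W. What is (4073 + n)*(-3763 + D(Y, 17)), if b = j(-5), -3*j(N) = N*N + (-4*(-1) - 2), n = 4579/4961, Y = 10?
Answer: -76436988424/4961 ≈ -1.5408e+7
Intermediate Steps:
n = 4579/4961 (n = 4579*(1/4961) = 4579/4961 ≈ 0.92300)
j(N) = -⅔ - N²/3 (j(N) = -(N*N + (-4*(-1) - 2))/3 = -(N² + (4 - 2))/3 = -(N² + 2)/3 = -(2 + N²)/3 = -⅔ - N²/3)
b = -9 (b = -⅔ - ⅓*(-5)² = -⅔ - ⅓*25 = -⅔ - 25/3 = -9)
D(W, y) = -9 - W
(4073 + n)*(-3763 + D(Y, 17)) = (4073 + 4579/4961)*(-3763 + (-9 - 1*10)) = 20210732*(-3763 + (-9 - 10))/4961 = 20210732*(-3763 - 19)/4961 = (20210732/4961)*(-3782) = -76436988424/4961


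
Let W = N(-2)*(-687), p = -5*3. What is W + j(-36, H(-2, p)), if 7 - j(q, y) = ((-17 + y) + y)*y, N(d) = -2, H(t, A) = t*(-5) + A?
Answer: 1246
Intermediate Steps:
p = -15
H(t, A) = A - 5*t (H(t, A) = -5*t + A = A - 5*t)
j(q, y) = 7 - y*(-17 + 2*y) (j(q, y) = 7 - ((-17 + y) + y)*y = 7 - (-17 + 2*y)*y = 7 - y*(-17 + 2*y))
W = 1374 (W = -2*(-687) = 1374)
W + j(-36, H(-2, p)) = 1374 + (7 - 2*(-15 - 5*(-2))² + 17*(-15 - 5*(-2))) = 1374 + (7 - 2*(-15 + 10)² + 17*(-15 + 10)) = 1374 + (7 - 2*(-5)² + 17*(-5)) = 1374 + (7 - 2*25 - 85) = 1374 + (7 - 50 - 85) = 1374 - 128 = 1246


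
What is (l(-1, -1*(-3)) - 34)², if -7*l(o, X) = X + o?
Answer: 57600/49 ≈ 1175.5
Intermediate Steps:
l(o, X) = -X/7 - o/7 (l(o, X) = -(X + o)/7 = -X/7 - o/7)
(l(-1, -1*(-3)) - 34)² = ((-(-1)*(-3)/7 - ⅐*(-1)) - 34)² = ((-⅐*3 + ⅐) - 34)² = ((-3/7 + ⅐) - 34)² = (-2/7 - 34)² = (-240/7)² = 57600/49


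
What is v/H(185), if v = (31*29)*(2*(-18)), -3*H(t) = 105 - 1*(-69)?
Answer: 558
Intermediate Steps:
H(t) = -58 (H(t) = -(105 - 1*(-69))/3 = -(105 + 69)/3 = -⅓*174 = -58)
v = -32364 (v = 899*(-36) = -32364)
v/H(185) = -32364/(-58) = -32364*(-1/58) = 558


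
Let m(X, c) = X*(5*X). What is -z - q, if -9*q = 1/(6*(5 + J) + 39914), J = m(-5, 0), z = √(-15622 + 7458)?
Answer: 1/366246 - 2*I*√2041 ≈ 2.7304e-6 - 90.355*I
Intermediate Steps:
m(X, c) = 5*X²
z = 2*I*√2041 (z = √(-8164) = 2*I*√2041 ≈ 90.355*I)
J = 125 (J = 5*(-5)² = 5*25 = 125)
q = -1/366246 (q = -1/(9*(6*(5 + 125) + 39914)) = -1/(9*(6*130 + 39914)) = -1/(9*(780 + 39914)) = -⅑/40694 = -⅑*1/40694 = -1/366246 ≈ -2.7304e-6)
-z - q = -2*I*√2041 - 1*(-1/366246) = -2*I*√2041 + 1/366246 = 1/366246 - 2*I*√2041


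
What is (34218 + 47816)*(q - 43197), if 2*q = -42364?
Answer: -5281266886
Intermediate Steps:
q = -21182 (q = (½)*(-42364) = -21182)
(34218 + 47816)*(q - 43197) = (34218 + 47816)*(-21182 - 43197) = 82034*(-64379) = -5281266886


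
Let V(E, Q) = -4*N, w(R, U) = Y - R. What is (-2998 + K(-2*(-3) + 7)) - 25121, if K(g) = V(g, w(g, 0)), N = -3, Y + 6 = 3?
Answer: -28107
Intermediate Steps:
Y = -3 (Y = -6 + 3 = -3)
w(R, U) = -3 - R
V(E, Q) = 12 (V(E, Q) = -4*(-3) = 12)
K(g) = 12
(-2998 + K(-2*(-3) + 7)) - 25121 = (-2998 + 12) - 25121 = -2986 - 25121 = -28107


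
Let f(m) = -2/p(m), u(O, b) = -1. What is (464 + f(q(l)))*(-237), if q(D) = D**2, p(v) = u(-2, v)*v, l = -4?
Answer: -879981/8 ≈ -1.1000e+5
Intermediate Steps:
p(v) = -v
f(m) = 2/m (f(m) = -2*(-1/m) = -(-2)/m = 2/m)
(464 + f(q(l)))*(-237) = (464 + 2/((-4)**2))*(-237) = (464 + 2/16)*(-237) = (464 + 2*(1/16))*(-237) = (464 + 1/8)*(-237) = (3713/8)*(-237) = -879981/8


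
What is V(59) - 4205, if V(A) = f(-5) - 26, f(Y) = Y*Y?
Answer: -4206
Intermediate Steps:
f(Y) = Y**2
V(A) = -1 (V(A) = (-5)**2 - 26 = 25 - 26 = -1)
V(59) - 4205 = -1 - 4205 = -4206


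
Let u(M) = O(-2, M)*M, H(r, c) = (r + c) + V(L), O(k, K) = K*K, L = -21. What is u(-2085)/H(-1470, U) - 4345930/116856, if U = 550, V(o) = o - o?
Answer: 26479364838385/2687688 ≈ 9.8521e+6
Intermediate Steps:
V(o) = 0
O(k, K) = K²
H(r, c) = c + r (H(r, c) = (r + c) + 0 = (c + r) + 0 = c + r)
u(M) = M³ (u(M) = M²*M = M³)
u(-2085)/H(-1470, U) - 4345930/116856 = (-2085)³/(550 - 1470) - 4345930/116856 = -9063964125/(-920) - 4345930*1/116856 = -9063964125*(-1/920) - 2172965/58428 = 1812792825/184 - 2172965/58428 = 26479364838385/2687688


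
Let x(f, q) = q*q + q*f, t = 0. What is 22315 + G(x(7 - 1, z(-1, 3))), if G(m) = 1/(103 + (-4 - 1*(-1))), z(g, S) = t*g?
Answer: 2231501/100 ≈ 22315.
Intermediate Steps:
z(g, S) = 0 (z(g, S) = 0*g = 0)
x(f, q) = q² + f*q
G(m) = 1/100 (G(m) = 1/(103 + (-4 + 1)) = 1/(103 - 3) = 1/100)
22315 + G(x(7 - 1, z(-1, 3))) = 22315 + 1/100 = 2231501/100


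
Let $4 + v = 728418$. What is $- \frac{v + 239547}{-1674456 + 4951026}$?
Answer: $- \frac{967961}{3276570} \approx -0.29542$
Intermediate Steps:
$v = 728414$ ($v = -4 + 728418 = 728414$)
$- \frac{v + 239547}{-1674456 + 4951026} = - \frac{728414 + 239547}{-1674456 + 4951026} = - \frac{967961}{3276570}$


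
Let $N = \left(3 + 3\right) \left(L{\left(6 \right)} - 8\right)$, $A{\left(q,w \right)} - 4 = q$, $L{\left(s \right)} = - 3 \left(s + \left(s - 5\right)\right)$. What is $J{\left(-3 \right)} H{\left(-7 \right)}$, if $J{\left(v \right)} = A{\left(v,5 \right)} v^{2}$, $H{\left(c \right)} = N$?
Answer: $-1566$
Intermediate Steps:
$L{\left(s \right)} = 15 - 6 s$ ($L{\left(s \right)} = - 3 \left(s + \left(s - 5\right)\right) = - 3 \left(s + \left(-5 + s\right)\right) = - 3 \left(-5 + 2 s\right) = 15 - 6 s$)
$A{\left(q,w \right)} = 4 + q$
$N = -174$ ($N = \left(3 + 3\right) \left(\left(15 - 36\right) - 8\right) = 6 \left(\left(15 - 36\right) - 8\right) = 6 \left(-21 - 8\right) = 6 \left(-29\right) = -174$)
$H{\left(c \right)} = -174$
$J{\left(v \right)} = v^{2} \left(4 + v\right)$ ($J{\left(v \right)} = \left(4 + v\right) v^{2} = v^{2} \left(4 + v\right)$)
$J{\left(-3 \right)} H{\left(-7 \right)} = \left(-3\right)^{2} \left(4 - 3\right) \left(-174\right) = 9 \cdot 1 \left(-174\right) = 9 \left(-174\right) = -1566$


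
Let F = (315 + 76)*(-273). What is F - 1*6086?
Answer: -112829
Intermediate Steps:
F = -106743 (F = 391*(-273) = -106743)
F - 1*6086 = -106743 - 1*6086 = -106743 - 6086 = -112829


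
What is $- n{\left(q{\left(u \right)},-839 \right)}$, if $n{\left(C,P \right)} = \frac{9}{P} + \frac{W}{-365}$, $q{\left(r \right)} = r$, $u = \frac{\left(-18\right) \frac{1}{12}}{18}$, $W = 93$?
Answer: $\frac{81312}{306235} \approx 0.26552$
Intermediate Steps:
$u = - \frac{1}{12}$ ($u = \left(-18\right) \frac{1}{12} \cdot \frac{1}{18} = \left(- \frac{3}{2}\right) \frac{1}{18} = - \frac{1}{12} \approx -0.083333$)
$n{\left(C,P \right)} = - \frac{93}{365} + \frac{9}{P}$ ($n{\left(C,P \right)} = \frac{9}{P} + \frac{93}{-365} = \frac{9}{P} + 93 \left(- \frac{1}{365}\right) = \frac{9}{P} - \frac{93}{365} = - \frac{93}{365} + \frac{9}{P}$)
$- n{\left(q{\left(u \right)},-839 \right)} = - (- \frac{93}{365} + \frac{9}{-839}) = - (- \frac{93}{365} + 9 \left(- \frac{1}{839}\right)) = - (- \frac{93}{365} - \frac{9}{839}) = \left(-1\right) \left(- \frac{81312}{306235}\right) = \frac{81312}{306235}$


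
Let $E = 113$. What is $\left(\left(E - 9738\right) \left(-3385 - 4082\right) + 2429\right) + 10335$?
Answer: $71882639$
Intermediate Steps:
$\left(\left(E - 9738\right) \left(-3385 - 4082\right) + 2429\right) + 10335 = \left(\left(113 - 9738\right) \left(-3385 - 4082\right) + 2429\right) + 10335 = \left(\left(-9625\right) \left(-7467\right) + 2429\right) + 10335 = \left(71869875 + 2429\right) + 10335 = 71872304 + 10335 = 71882639$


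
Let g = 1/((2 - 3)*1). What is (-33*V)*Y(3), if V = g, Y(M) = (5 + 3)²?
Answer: 2112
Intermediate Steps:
Y(M) = 64 (Y(M) = 8² = 64)
g = -1 (g = 1/(-1*1) = 1/(-1) = -1)
V = -1
(-33*V)*Y(3) = -33*(-1)*64 = 33*64 = 2112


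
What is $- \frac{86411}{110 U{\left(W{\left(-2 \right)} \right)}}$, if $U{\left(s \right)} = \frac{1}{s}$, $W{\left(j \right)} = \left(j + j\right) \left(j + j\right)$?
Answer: $- \frac{691288}{55} \approx -12569.0$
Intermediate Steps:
$W{\left(j \right)} = 4 j^{2}$ ($W{\left(j \right)} = 2 j 2 j = 4 j^{2}$)
$- \frac{86411}{110 U{\left(W{\left(-2 \right)} \right)}} = - \frac{86411}{110 \frac{1}{4 \left(-2\right)^{2}}} = - \frac{86411}{110 \frac{1}{4 \cdot 4}} = - \frac{86411}{110 \cdot \frac{1}{16}} = - \frac{86411}{\frac{55}{8}} = \left(-86411\right) \frac{8}{55} = - \frac{691288}{55}$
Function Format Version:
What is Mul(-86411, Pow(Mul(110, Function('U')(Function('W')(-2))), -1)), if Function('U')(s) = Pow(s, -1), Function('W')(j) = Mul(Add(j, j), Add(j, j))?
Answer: Rational(-691288, 55) ≈ -12569.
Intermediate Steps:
Function('W')(j) = Mul(4, Pow(j, 2)) (Function('W')(j) = Mul(Mul(2, j), Mul(2, j)) = Mul(4, Pow(j, 2)))
Mul(-86411, Pow(Mul(110, Function('U')(Function('W')(-2))), -1)) = Mul(-86411, Pow(Mul(110, Pow(Mul(4, Pow(-2, 2)), -1)), -1)) = Mul(-86411, Pow(Mul(110, Pow(Mul(4, 4), -1)), -1)) = Mul(-86411, Pow(Mul(110, Pow(16, -1)), -1)) = Mul(-86411, Pow(Mul(110, Rational(1, 16)), -1)) = Mul(-86411, Pow(Rational(55, 8), -1)) = Mul(-86411, Rational(8, 55)) = Rational(-691288, 55)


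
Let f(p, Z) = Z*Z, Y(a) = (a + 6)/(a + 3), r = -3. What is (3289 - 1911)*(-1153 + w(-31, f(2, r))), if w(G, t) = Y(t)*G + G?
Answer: -3369899/2 ≈ -1.6850e+6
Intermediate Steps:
Y(a) = (6 + a)/(3 + a)
f(p, Z) = Z²
w(G, t) = G + G*(6 + t)/(3 + t) (w(G, t) = ((6 + t)/(3 + t))*G + G = G*(6 + t)/(3 + t) + G = G + G*(6 + t)/(3 + t))
(3289 - 1911)*(-1153 + w(-31, f(2, r))) = (3289 - 1911)*(-1153 - 31*(9 + 2*(-3)²)/(3 + (-3)²)) = 1378*(-1153 - 31*(9 + 2*9)/(3 + 9)) = 1378*(-1153 - 31*(9 + 18)/12) = 1378*(-1153 - 31*1/12*27) = 1378*(-1153 - 279/4) = 1378*(-4891/4) = -3369899/2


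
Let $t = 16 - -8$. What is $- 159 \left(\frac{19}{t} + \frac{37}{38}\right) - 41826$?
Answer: $- \frac{6400217}{152} \approx -42107.0$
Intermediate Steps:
$t = 24$ ($t = 16 + 8 = 24$)
$- 159 \left(\frac{19}{t} + \frac{37}{38}\right) - 41826 = - 159 \left(\frac{19}{24} + \frac{37}{38}\right) - 41826 = \left(-159\right) \frac{805}{456} - 41826 = - \frac{42665}{152} - 41826 = - \frac{6400217}{152}$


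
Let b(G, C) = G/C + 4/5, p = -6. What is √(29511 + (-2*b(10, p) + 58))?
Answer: √6653415/15 ≈ 171.96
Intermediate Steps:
b(G, C) = ⅘ + G/C (b(G, C) = G/C + 4*(⅕) = G/C + ⅘ = ⅘ + G/C)
√(29511 + (-2*b(10, p) + 58)) = √(29511 + (-2*(⅘ + 10/(-6)) + 58)) = √(29511 + (-2*(⅘ + 10*(-⅙)) + 58)) = √(29511 + (-2*(⅘ - 5/3) + 58)) = √(29511 + (-2*(-13/15) + 58)) = √(29511 + (26/15 + 58)) = √(29511 + 896/15) = √(443561/15) = √6653415/15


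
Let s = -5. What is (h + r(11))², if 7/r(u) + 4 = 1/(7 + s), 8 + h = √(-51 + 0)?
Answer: (10 - I*√51)² ≈ 49.0 - 142.83*I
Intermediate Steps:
h = -8 + I*√51 (h = -8 + √(-51 + 0) = -8 + √(-51) = -8 + I*√51 ≈ -8.0 + 7.1414*I)
r(u) = -2 (r(u) = 7/(-4 + 1/(7 - 5)) = 7/(-4 + 1/2) = 7/(-4 + ½) = 7/(-7/2) = 7*(-2/7) = -2)
(h + r(11))² = ((-8 + I*√51) - 2)² = (-10 + I*√51)²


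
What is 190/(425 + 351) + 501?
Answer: 194483/388 ≈ 501.24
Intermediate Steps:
190/(425 + 351) + 501 = 190/776 + 501 = 190*(1/776) + 501 = 95/388 + 501 = 194483/388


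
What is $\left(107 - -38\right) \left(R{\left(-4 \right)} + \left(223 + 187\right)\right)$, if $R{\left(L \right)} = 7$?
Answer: $60465$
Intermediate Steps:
$\left(107 - -38\right) \left(R{\left(-4 \right)} + \left(223 + 187\right)\right) = \left(107 - -38\right) \left(7 + \left(223 + 187\right)\right) = \left(107 + 38\right) \left(7 + 410\right) = 145 \cdot 417 = 60465$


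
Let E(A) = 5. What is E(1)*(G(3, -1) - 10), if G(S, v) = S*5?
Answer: 25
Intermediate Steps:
G(S, v) = 5*S
E(1)*(G(3, -1) - 10) = 5*(5*3 - 10) = 5*(15 - 10) = 5*5 = 25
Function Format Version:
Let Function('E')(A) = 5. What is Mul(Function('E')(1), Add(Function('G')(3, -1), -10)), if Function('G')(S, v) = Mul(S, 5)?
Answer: 25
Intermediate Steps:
Function('G')(S, v) = Mul(5, S)
Mul(Function('E')(1), Add(Function('G')(3, -1), -10)) = Mul(5, Add(Mul(5, 3), -10)) = Mul(5, Add(15, -10)) = Mul(5, 5) = 25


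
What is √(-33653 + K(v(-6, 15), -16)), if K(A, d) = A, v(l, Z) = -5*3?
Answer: 2*I*√8417 ≈ 183.49*I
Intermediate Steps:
v(l, Z) = -15
√(-33653 + K(v(-6, 15), -16)) = √(-33653 - 15) = √(-33668) = 2*I*√8417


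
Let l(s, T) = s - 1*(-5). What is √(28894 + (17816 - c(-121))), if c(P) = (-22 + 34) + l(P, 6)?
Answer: √46814 ≈ 216.37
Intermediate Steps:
l(s, T) = 5 + s (l(s, T) = s + 5 = 5 + s)
c(P) = 17 + P (c(P) = (-22 + 34) + (5 + P) = 12 + (5 + P) = 17 + P)
√(28894 + (17816 - c(-121))) = √(28894 + (17816 - (17 - 121))) = √(28894 + (17816 - 1*(-104))) = √(28894 + (17816 + 104)) = √(28894 + 17920) = √46814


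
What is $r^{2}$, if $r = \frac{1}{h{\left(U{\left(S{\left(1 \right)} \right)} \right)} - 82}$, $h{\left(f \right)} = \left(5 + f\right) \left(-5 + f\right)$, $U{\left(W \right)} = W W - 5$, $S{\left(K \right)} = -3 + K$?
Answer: $\frac{1}{11236} \approx 8.9 \cdot 10^{-5}$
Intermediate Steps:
$U{\left(W \right)} = -5 + W^{2}$ ($U{\left(W \right)} = W^{2} - 5 = -5 + W^{2}$)
$h{\left(f \right)} = \left(-5 + f\right) \left(5 + f\right)$
$r = - \frac{1}{106}$ ($r = \frac{1}{\left(-25 + \left(-5 + \left(-3 + 1\right)^{2}\right)^{2}\right) - 82} = \frac{1}{\left(-25 + \left(-5 + \left(-2\right)^{2}\right)^{2}\right) - 82} = \frac{1}{\left(-25 + \left(-5 + 4\right)^{2}\right) - 82} = \frac{1}{\left(-25 + \left(-1\right)^{2}\right) - 82} = \frac{1}{\left(-25 + 1\right) - 82} = \frac{1}{-24 - 82} = \frac{1}{-106} = - \frac{1}{106} \approx -0.009434$)
$r^{2} = \left(- \frac{1}{106}\right)^{2} = \frac{1}{11236}$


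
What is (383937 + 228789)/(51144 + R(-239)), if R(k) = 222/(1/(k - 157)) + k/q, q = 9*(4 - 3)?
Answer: -5514534/331151 ≈ -16.653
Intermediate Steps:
q = 9 (q = 9*1 = 9)
R(k) = -34854 + 1999*k/9 (R(k) = 222/(1/(k - 157)) + k/9 = 222/(1/(-157 + k)) + k*(1/9) = 222*(-157 + k) + k/9 = (-34854 + 222*k) + k/9 = -34854 + 1999*k/9)
(383937 + 228789)/(51144 + R(-239)) = (383937 + 228789)/(51144 + (-34854 + (1999/9)*(-239))) = 612726/(51144 + (-34854 - 477761/9)) = 612726/(51144 - 791447/9) = 612726/(-331151/9) = 612726*(-9/331151) = -5514534/331151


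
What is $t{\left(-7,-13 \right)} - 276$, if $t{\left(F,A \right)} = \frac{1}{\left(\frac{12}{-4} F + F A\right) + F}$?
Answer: $- \frac{28979}{105} \approx -275.99$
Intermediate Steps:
$t{\left(F,A \right)} = \frac{1}{- 2 F + A F}$ ($t{\left(F,A \right)} = \frac{1}{\left(12 \left(- \frac{1}{4}\right) F + A F\right) + F} = \frac{1}{\left(- 3 F + A F\right) + F} = \frac{1}{- 2 F + A F}$)
$t{\left(-7,-13 \right)} - 276 = \frac{1}{\left(-7\right) \left(-2 - 13\right)} - 276 = - \frac{1}{7 \left(-15\right)} - 276 = \left(- \frac{1}{7}\right) \left(- \frac{1}{15}\right) - 276 = \frac{1}{105} - 276 = - \frac{28979}{105}$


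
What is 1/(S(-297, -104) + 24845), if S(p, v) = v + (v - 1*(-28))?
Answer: 1/24665 ≈ 4.0543e-5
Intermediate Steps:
S(p, v) = 28 + 2*v (S(p, v) = v + (v + 28) = v + (28 + v) = 28 + 2*v)
1/(S(-297, -104) + 24845) = 1/((28 + 2*(-104)) + 24845) = 1/((28 - 208) + 24845) = 1/(-180 + 24845) = 1/24665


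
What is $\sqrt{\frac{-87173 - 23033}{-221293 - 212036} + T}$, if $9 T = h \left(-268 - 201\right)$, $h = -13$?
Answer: $\frac{\sqrt{127254223633927}}{433329} \approx 26.033$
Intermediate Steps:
$T = \frac{6097}{9}$ ($T = \frac{\left(-13\right) \left(-268 - 201\right)}{9} = \frac{\left(-13\right) \left(-469\right)}{9} = \frac{1}{9} \cdot 6097 = \frac{6097}{9} \approx 677.44$)
$\sqrt{\frac{-87173 - 23033}{-221293 - 212036} + T} = \sqrt{\frac{-87173 - 23033}{-221293 - 212036} + \frac{6097}{9}} = \sqrt{- \frac{110206}{-433329} + \frac{6097}{9}} = \sqrt{\left(-110206\right) \left(- \frac{1}{433329}\right) + \frac{6097}{9}} = \sqrt{\frac{110206}{433329} + \frac{6097}{9}} = \sqrt{\frac{880999589}{1299987}} = \frac{\sqrt{127254223633927}}{433329}$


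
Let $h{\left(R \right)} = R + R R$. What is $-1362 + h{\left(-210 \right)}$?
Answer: $42528$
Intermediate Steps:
$h{\left(R \right)} = R + R^{2}$
$-1362 + h{\left(-210 \right)} = -1362 - 210 \left(1 - 210\right) = -1362 - -43890 = -1362 + 43890 = 42528$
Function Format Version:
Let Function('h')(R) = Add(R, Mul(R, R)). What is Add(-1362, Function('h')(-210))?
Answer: 42528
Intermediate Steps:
Function('h')(R) = Add(R, Pow(R, 2))
Add(-1362, Function('h')(-210)) = Add(-1362, Mul(-210, Add(1, -210))) = Add(-1362, Mul(-210, -209)) = Add(-1362, 43890) = 42528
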